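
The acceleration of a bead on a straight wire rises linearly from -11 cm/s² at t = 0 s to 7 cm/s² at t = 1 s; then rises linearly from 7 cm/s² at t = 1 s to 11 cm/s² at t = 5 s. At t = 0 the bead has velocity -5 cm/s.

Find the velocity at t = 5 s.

29 cm/s

Δv equals the area under the a-t graph; then v = v₀ + Δv.
0–1 s: ½(-11 + 7)(1) = -2 cm/s
1–5 s: ½(7 + 11)(4) = 36 cm/s
Δv = 34 cm/s, so v(5) = -5 + (34) = 29 cm/s.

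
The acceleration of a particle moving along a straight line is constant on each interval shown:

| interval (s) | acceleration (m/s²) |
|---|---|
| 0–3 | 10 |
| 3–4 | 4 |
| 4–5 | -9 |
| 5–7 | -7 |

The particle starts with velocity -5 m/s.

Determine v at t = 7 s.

6 m/s

Δv equals the area under the a-t graph; then v = v₀ + Δv.
0–3 s: 10 × 3 = 30 m/s
3–4 s: 4 × 1 = 4 m/s
4–5 s: -9 × 1 = -9 m/s
5–7 s: -7 × 2 = -14 m/s
Δv = 11 m/s, so v(7) = -5 + (11) = 6 m/s.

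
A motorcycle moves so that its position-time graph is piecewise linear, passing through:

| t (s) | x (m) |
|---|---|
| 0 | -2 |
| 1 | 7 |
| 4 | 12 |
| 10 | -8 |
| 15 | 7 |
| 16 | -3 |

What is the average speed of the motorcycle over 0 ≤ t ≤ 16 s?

Average speed = (total path length)/(elapsed time); on a piecewise-linear x-t graph the path length is Σ|Δx|.
0–1 s: |Δx| = |7 − -2| = 9 m
1–4 s: |Δx| = |12 − 7| = 5 m
4–10 s: |Δx| = |-8 − 12| = 20 m
10–15 s: |Δx| = |7 − -8| = 15 m
15–16 s: |Δx| = |-3 − 7| = 10 m
Total path = 59 m; average speed = 59/16 = 3.6875 m/s.

3.6875 m/s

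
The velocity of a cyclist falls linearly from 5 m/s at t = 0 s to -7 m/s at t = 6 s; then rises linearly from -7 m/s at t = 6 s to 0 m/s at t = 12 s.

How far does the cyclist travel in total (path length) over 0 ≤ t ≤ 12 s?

Total distance travelled is ∫|v| dt — sum the magnitudes of each area piece.
0–6 s: v = 0 at t = 2.5 s; triangle areas 6.25 + 12.25 = 18.5 m
6–12 s: |½(-7 + 0)(6)| = 21 m
Total distance = 39.5 m

39.5 m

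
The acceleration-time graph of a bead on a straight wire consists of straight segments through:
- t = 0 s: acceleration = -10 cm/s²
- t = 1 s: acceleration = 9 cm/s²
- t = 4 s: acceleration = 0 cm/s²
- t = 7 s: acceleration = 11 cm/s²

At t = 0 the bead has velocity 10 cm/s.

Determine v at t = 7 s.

Δv equals the area under the a-t graph; then v = v₀ + Δv.
0–1 s: ½(-10 + 9)(1) = -0.5 cm/s
1–4 s: ½(9 + 0)(3) = 13.5 cm/s
4–7 s: ½(0 + 11)(3) = 16.5 cm/s
Δv = 29.5 cm/s, so v(7) = 10 + (29.5) = 39.5 cm/s.

39.5 cm/s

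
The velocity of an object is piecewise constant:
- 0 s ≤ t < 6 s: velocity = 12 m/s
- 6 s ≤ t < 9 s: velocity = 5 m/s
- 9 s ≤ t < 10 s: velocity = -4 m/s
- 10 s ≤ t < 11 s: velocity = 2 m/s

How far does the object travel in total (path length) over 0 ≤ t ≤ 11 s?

93 m

Distance (not displacement) is the total path length: add the absolute areas under v-t.
0–6 s: |12| × 6 = 72 m
6–9 s: |5| × 3 = 15 m
9–10 s: |-4| × 1 = 4 m
10–11 s: |2| × 1 = 2 m
Total distance = 93 m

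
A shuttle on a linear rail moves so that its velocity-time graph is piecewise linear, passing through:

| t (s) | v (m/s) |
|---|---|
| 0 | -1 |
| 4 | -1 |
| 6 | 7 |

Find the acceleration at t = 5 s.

4 m/s²

Acceleration is the slope of the v-t graph on 4–6 s: (7 − -1)/(6 − 4) = 4 m/s².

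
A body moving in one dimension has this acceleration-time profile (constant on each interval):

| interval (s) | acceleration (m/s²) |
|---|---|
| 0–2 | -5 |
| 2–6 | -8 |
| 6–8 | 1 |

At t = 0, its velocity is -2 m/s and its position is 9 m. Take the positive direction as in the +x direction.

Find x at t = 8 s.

On each constant-a segment, Δv = aΔt and Δx = v₀Δt + ½aΔt²; chain segment to segment.
0–2 s: v starts -2 m/s; Δx = -2·2 + ½·-5·2² = -14 m; v ends -12 m/s.
2–6 s: v starts -12 m/s; Δx = -12·4 + ½·-8·4² = -112 m; v ends -44 m/s.
6–8 s: v starts -44 m/s; Δx = -44·2 + ½·1·2² = -86 m; v ends -42 m/s.
x(8) = 9 + Σ Δx = -203 m.

-203 m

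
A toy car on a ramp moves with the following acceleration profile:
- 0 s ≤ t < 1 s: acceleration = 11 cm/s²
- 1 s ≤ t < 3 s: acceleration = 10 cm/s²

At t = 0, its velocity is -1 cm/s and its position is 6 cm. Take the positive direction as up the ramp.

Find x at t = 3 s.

On each constant-a segment, Δv = aΔt and Δx = v₀Δt + ½aΔt²; chain segment to segment.
0–1 s: v starts -1 cm/s; Δx = -1·1 + ½·11·1² = 4.5 cm; v ends 10 cm/s.
1–3 s: v starts 10 cm/s; Δx = 10·2 + ½·10·2² = 40 cm; v ends 30 cm/s.
x(3) = 6 + Σ Δx = 50.5 cm.

50.5 cm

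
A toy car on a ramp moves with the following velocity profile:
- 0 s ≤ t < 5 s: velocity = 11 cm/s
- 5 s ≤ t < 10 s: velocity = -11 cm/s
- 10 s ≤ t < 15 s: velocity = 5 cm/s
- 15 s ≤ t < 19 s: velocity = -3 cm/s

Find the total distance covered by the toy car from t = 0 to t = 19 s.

147 cm

Distance (not displacement) is the total path length: add the absolute areas under v-t.
0–5 s: |11| × 5 = 55 cm
5–10 s: |-11| × 5 = 55 cm
10–15 s: |5| × 5 = 25 cm
15–19 s: |-3| × 4 = 12 cm
Total distance = 147 cm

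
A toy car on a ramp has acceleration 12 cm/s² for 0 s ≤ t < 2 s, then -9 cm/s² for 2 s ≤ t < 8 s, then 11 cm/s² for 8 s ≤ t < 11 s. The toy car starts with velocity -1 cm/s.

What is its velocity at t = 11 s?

Δv equals the area under the a-t graph; then v = v₀ + Δv.
0–2 s: 12 × 2 = 24 cm/s
2–8 s: -9 × 6 = -54 cm/s
8–11 s: 11 × 3 = 33 cm/s
Δv = 3 cm/s, so v(11) = -1 + (3) = 2 cm/s.

2 cm/s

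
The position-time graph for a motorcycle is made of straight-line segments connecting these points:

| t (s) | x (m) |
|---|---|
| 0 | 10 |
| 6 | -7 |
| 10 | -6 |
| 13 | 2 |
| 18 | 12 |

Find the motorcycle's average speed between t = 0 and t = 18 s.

2 m/s

Average speed = (total path length)/(elapsed time); on a piecewise-linear x-t graph the path length is Σ|Δx|.
0–6 s: |Δx| = |-7 − 10| = 17 m
6–10 s: |Δx| = |-6 − -7| = 1 m
10–13 s: |Δx| = |2 − -6| = 8 m
13–18 s: |Δx| = |12 − 2| = 10 m
Total path = 36 m; average speed = 36/18 = 2 m/s.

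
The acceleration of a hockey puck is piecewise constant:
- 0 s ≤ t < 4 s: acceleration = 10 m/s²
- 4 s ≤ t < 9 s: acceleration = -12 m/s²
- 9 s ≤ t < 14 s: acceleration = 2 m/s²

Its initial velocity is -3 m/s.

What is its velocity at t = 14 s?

-13 m/s

Δv equals the area under the a-t graph; then v = v₀ + Δv.
0–4 s: 10 × 4 = 40 m/s
4–9 s: -12 × 5 = -60 m/s
9–14 s: 2 × 5 = 10 m/s
Δv = -10 m/s, so v(14) = -3 + (-10) = -13 m/s.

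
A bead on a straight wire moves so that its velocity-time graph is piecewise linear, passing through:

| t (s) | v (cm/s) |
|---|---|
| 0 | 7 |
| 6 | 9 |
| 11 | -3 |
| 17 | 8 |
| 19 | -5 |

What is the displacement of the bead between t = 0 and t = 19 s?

81 cm

Displacement is the signed area under the v-t curve.
0–6 s: ½(7 + 9)(6) = 48 cm
6–11 s: ½(9 + -3)(5) = 15 cm
11–17 s: ½(-3 + 8)(6) = 15 cm
17–19 s: ½(8 + -5)(2) = 3 cm
Net displacement = 81 cm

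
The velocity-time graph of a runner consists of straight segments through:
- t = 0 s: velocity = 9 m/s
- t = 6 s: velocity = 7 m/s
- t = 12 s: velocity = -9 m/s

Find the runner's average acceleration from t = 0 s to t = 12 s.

-1.5 m/s²

Average acceleration = Δv/Δt = (-9 − 9)/(12 − 0) = -1.5 m/s².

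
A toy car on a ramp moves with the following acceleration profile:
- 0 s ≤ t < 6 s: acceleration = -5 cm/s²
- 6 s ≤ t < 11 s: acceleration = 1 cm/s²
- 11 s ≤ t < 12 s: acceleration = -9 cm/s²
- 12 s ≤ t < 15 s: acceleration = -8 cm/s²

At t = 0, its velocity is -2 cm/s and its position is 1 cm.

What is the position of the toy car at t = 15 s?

On each constant-a segment, Δv = aΔt and Δx = v₀Δt + ½aΔt²; chain segment to segment.
0–6 s: v starts -2 cm/s; Δx = -2·6 + ½·-5·6² = -102 cm; v ends -32 cm/s.
6–11 s: v starts -32 cm/s; Δx = -32·5 + ½·1·5² = -147.5 cm; v ends -27 cm/s.
11–12 s: v starts -27 cm/s; Δx = -27·1 + ½·-9·1² = -31.5 cm; v ends -36 cm/s.
12–15 s: v starts -36 cm/s; Δx = -36·3 + ½·-8·3² = -144 cm; v ends -60 cm/s.
x(15) = 1 + Σ Δx = -424 cm.

-424 cm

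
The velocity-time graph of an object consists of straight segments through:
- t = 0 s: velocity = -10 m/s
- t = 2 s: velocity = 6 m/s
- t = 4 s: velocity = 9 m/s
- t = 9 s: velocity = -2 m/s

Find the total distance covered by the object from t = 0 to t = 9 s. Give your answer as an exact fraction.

471/11 m

Total distance travelled is ∫|v| dt — sum the magnitudes of each area piece.
0–2 s: v = 0 at t = 1.25 s; triangle areas 6.25 + 2.25 = 8.5 m
2–4 s: |½(6 + 9)(2)| = 15 m
4–9 s: v = 0 at t = 89/11 s; triangle areas 405/22 + 10/11 = 425/22 m
Total distance = 471/11 m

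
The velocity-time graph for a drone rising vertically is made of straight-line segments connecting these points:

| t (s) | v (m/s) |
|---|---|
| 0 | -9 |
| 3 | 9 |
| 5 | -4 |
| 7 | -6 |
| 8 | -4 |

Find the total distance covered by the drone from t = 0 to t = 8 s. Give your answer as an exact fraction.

Total distance travelled is ∫|v| dt — sum the magnitudes of each area piece.
0–3 s: v = 0 at t = 1.5 s; triangle areas 6.75 + 6.75 = 13.5 m
3–5 s: v = 0 at t = 57/13 s; triangle areas 81/13 + 16/13 = 97/13 m
5–7 s: |½(-4 + -6)(2)| = 10 m
7–8 s: |½(-6 + -4)(1)| = 5 m
Total distance = 935/26 m

935/26 m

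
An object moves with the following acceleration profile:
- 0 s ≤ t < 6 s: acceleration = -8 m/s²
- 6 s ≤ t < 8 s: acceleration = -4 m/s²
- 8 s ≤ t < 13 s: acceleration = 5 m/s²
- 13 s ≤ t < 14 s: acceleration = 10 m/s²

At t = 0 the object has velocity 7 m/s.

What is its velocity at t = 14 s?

Δv equals the area under the a-t graph; then v = v₀ + Δv.
0–6 s: -8 × 6 = -48 m/s
6–8 s: -4 × 2 = -8 m/s
8–13 s: 5 × 5 = 25 m/s
13–14 s: 10 × 1 = 10 m/s
Δv = -21 m/s, so v(14) = 7 + (-21) = -14 m/s.

-14 m/s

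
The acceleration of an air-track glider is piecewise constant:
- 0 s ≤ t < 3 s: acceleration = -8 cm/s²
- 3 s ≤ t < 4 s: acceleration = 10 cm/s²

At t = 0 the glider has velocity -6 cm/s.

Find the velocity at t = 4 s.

-20 cm/s

Δv equals the area under the a-t graph; then v = v₀ + Δv.
0–3 s: -8 × 3 = -24 cm/s
3–4 s: 10 × 1 = 10 cm/s
Δv = -14 cm/s, so v(4) = -6 + (-14) = -20 cm/s.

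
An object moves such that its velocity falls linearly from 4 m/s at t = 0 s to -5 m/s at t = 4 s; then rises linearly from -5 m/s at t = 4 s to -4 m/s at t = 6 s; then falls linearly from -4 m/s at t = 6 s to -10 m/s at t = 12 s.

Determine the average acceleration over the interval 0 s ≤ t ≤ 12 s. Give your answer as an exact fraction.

Average acceleration = Δv/Δt = (-10 − 4)/(12 − 0) = -7/6 m/s².

-7/6 m/s²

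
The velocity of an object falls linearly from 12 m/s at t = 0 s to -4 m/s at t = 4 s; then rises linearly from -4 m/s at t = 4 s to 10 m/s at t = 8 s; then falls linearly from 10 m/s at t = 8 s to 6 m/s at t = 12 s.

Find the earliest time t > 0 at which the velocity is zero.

t = 3 s

v changes sign on 0–4 s (from 12 to -4); the graph is linear there, so v = 0 at t = 0 + (-12)·(4 − 0)/(-4 − 12) = 3 s.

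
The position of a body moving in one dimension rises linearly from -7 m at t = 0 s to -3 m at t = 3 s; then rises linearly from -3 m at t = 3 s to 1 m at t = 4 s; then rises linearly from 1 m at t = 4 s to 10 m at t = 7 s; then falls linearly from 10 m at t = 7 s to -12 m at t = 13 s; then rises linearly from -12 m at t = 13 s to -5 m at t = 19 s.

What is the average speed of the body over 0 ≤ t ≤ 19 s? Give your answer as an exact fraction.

Average speed = (total path length)/(elapsed time); on a piecewise-linear x-t graph the path length is Σ|Δx|.
0–3 s: |Δx| = |-3 − -7| = 4 m
3–4 s: |Δx| = |1 − -3| = 4 m
4–7 s: |Δx| = |10 − 1| = 9 m
7–13 s: |Δx| = |-12 − 10| = 22 m
13–19 s: |Δx| = |-5 − -12| = 7 m
Total path = 46 m; average speed = 46/19 = 46/19 m/s.

46/19 m/s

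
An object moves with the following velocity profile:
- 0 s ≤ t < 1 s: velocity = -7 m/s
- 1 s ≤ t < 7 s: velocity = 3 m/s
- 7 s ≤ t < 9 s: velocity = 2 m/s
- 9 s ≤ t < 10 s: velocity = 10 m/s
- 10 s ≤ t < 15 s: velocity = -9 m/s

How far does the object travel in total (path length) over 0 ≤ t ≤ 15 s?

Distance (not displacement) is the total path length: add the absolute areas under v-t.
0–1 s: |-7| × 1 = 7 m
1–7 s: |3| × 6 = 18 m
7–9 s: |2| × 2 = 4 m
9–10 s: |10| × 1 = 10 m
10–15 s: |-9| × 5 = 45 m
Total distance = 84 m

84 m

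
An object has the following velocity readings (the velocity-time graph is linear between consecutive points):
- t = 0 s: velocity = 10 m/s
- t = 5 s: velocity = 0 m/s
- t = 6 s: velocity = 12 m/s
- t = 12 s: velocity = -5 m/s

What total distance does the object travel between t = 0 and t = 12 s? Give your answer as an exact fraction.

Distance (not displacement) is the total path length: add the absolute areas under v-t.
0–5 s: |½(10 + 0)(5)| = 25 m
5–6 s: |½(0 + 12)(1)| = 6 m
6–12 s: v = 0 at t = 174/17 s; triangle areas 432/17 + 75/17 = 507/17 m
Total distance = 1034/17 m

1034/17 m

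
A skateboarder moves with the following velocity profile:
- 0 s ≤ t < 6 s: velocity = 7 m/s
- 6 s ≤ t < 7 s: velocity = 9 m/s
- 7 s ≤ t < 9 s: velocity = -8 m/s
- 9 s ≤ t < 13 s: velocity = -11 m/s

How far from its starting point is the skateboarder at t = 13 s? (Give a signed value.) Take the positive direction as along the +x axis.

-9 m

Net displacement equals the area under the velocity-time graph (areas below the axis count negative).
0–6 s: 7 × 6 = 42 m
6–7 s: 9 × 1 = 9 m
7–9 s: -8 × 2 = -16 m
9–13 s: -11 × 4 = -44 m
Net displacement = -9 m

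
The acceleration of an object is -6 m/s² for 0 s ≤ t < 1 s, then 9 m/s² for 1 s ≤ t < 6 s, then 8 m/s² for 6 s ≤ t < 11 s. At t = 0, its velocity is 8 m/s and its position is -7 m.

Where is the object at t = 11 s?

455.5 m

On each constant-a segment, Δv = aΔt and Δx = v₀Δt + ½aΔt²; chain segment to segment.
0–1 s: v starts 8 m/s; Δx = 8·1 + ½·-6·1² = 5 m; v ends 2 m/s.
1–6 s: v starts 2 m/s; Δx = 2·5 + ½·9·5² = 122.5 m; v ends 47 m/s.
6–11 s: v starts 47 m/s; Δx = 47·5 + ½·8·5² = 335 m; v ends 87 m/s.
x(11) = -7 + Σ Δx = 455.5 m.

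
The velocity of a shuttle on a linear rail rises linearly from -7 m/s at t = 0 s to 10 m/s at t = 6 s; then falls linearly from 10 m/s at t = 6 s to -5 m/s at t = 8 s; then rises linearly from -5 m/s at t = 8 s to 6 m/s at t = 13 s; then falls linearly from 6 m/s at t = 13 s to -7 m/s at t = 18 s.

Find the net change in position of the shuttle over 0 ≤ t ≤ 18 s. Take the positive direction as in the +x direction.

14 m

Net displacement equals the area under the velocity-time graph (areas below the axis count negative).
0–6 s: ½(-7 + 10)(6) = 9 m
6–8 s: ½(10 + -5)(2) = 5 m
8–13 s: ½(-5 + 6)(5) = 2.5 m
13–18 s: ½(6 + -7)(5) = -2.5 m
Net displacement = 14 m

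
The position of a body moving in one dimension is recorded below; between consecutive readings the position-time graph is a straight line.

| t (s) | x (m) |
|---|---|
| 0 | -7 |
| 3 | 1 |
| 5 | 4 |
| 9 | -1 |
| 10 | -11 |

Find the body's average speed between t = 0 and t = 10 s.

2.6 m/s

Average speed = (total path length)/(elapsed time); on a piecewise-linear x-t graph the path length is Σ|Δx|.
0–3 s: |Δx| = |1 − -7| = 8 m
3–5 s: |Δx| = |4 − 1| = 3 m
5–9 s: |Δx| = |-1 − 4| = 5 m
9–10 s: |Δx| = |-11 − -1| = 10 m
Total path = 26 m; average speed = 26/10 = 2.6 m/s.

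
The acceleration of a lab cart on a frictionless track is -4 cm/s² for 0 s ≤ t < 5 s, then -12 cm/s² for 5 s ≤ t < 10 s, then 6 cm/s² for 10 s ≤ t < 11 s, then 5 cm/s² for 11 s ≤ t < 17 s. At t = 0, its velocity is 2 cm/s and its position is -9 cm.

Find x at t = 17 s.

On each constant-a segment, Δv = aΔt and Δx = v₀Δt + ½aΔt²; chain segment to segment.
0–5 s: v starts 2 cm/s; Δx = 2·5 + ½·-4·5² = -40 cm; v ends -18 cm/s.
5–10 s: v starts -18 cm/s; Δx = -18·5 + ½·-12·5² = -240 cm; v ends -78 cm/s.
10–11 s: v starts -78 cm/s; Δx = -78·1 + ½·6·1² = -75 cm; v ends -72 cm/s.
11–17 s: v starts -72 cm/s; Δx = -72·6 + ½·5·6² = -342 cm; v ends -42 cm/s.
x(17) = -9 + Σ Δx = -706 cm.

-706 cm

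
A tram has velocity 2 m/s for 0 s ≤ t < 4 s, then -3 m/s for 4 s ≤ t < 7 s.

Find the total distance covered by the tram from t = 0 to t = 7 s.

17 m

Total distance travelled is ∫|v| dt — sum the magnitudes of each area piece.
0–4 s: |2| × 4 = 8 m
4–7 s: |-3| × 3 = 9 m
Total distance = 17 m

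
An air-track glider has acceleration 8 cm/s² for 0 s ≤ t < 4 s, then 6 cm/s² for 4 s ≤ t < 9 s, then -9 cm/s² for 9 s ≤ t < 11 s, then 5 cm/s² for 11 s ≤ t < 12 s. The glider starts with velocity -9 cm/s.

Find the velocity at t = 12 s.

Δv equals the area under the a-t graph; then v = v₀ + Δv.
0–4 s: 8 × 4 = 32 cm/s
4–9 s: 6 × 5 = 30 cm/s
9–11 s: -9 × 2 = -18 cm/s
11–12 s: 5 × 1 = 5 cm/s
Δv = 49 cm/s, so v(12) = -9 + (49) = 40 cm/s.

40 cm/s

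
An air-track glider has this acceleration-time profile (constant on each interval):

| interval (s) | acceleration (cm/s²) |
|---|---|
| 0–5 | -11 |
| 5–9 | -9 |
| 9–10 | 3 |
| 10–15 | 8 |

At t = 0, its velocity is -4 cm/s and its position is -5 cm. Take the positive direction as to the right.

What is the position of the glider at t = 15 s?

-924 cm

On each constant-a segment, Δv = aΔt and Δx = v₀Δt + ½aΔt²; chain segment to segment.
0–5 s: v starts -4 cm/s; Δx = -4·5 + ½·-11·5² = -157.5 cm; v ends -59 cm/s.
5–9 s: v starts -59 cm/s; Δx = -59·4 + ½·-9·4² = -308 cm; v ends -95 cm/s.
9–10 s: v starts -95 cm/s; Δx = -95·1 + ½·3·1² = -93.5 cm; v ends -92 cm/s.
10–15 s: v starts -92 cm/s; Δx = -92·5 + ½·8·5² = -360 cm; v ends -52 cm/s.
x(15) = -5 + Σ Δx = -924 cm.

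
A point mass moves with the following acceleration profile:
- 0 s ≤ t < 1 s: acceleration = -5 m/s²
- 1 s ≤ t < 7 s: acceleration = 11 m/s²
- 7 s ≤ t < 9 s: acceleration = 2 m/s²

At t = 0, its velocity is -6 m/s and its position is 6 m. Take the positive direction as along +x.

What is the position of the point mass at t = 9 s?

243.5 m

On each constant-a segment, Δv = aΔt and Δx = v₀Δt + ½aΔt²; chain segment to segment.
0–1 s: v starts -6 m/s; Δx = -6·1 + ½·-5·1² = -8.5 m; v ends -11 m/s.
1–7 s: v starts -11 m/s; Δx = -11·6 + ½·11·6² = 132 m; v ends 55 m/s.
7–9 s: v starts 55 m/s; Δx = 55·2 + ½·2·2² = 114 m; v ends 59 m/s.
x(9) = 6 + Σ Δx = 243.5 m.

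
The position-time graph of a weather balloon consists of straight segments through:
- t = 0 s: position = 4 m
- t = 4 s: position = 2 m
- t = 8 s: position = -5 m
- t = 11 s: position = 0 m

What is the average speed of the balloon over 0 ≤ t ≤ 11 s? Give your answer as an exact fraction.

Average speed = (total path length)/(elapsed time); on a piecewise-linear x-t graph the path length is Σ|Δx|.
0–4 s: |Δx| = |2 − 4| = 2 m
4–8 s: |Δx| = |-5 − 2| = 7 m
8–11 s: |Δx| = |0 − -5| = 5 m
Total path = 14 m; average speed = 14/11 = 14/11 m/s.

14/11 m/s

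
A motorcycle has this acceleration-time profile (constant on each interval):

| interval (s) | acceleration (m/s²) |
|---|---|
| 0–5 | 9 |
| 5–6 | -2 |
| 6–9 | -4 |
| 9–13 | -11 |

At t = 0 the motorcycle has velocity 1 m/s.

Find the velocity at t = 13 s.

Δv equals the area under the a-t graph; then v = v₀ + Δv.
0–5 s: 9 × 5 = 45 m/s
5–6 s: -2 × 1 = -2 m/s
6–9 s: -4 × 3 = -12 m/s
9–13 s: -11 × 4 = -44 m/s
Δv = -13 m/s, so v(13) = 1 + (-13) = -12 m/s.

-12 m/s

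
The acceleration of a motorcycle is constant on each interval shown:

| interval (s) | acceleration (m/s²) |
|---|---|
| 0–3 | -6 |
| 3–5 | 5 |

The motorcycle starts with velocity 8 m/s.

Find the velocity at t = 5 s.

Δv equals the area under the a-t graph; then v = v₀ + Δv.
0–3 s: -6 × 3 = -18 m/s
3–5 s: 5 × 2 = 10 m/s
Δv = -8 m/s, so v(5) = 8 + (-8) = 0 m/s.

0 m/s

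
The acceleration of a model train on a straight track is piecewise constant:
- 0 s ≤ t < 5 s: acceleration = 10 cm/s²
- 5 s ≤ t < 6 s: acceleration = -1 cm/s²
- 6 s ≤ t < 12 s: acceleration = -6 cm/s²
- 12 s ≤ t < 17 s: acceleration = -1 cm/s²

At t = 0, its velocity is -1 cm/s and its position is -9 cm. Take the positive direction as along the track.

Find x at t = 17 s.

On each constant-a segment, Δv = aΔt and Δx = v₀Δt + ½aΔt²; chain segment to segment.
0–5 s: v starts -1 cm/s; Δx = -1·5 + ½·10·5² = 120 cm; v ends 49 cm/s.
5–6 s: v starts 49 cm/s; Δx = 49·1 + ½·-1·1² = 48.5 cm; v ends 48 cm/s.
6–12 s: v starts 48 cm/s; Δx = 48·6 + ½·-6·6² = 180 cm; v ends 12 cm/s.
12–17 s: v starts 12 cm/s; Δx = 12·5 + ½·-1·5² = 47.5 cm; v ends 7 cm/s.
x(17) = -9 + Σ Δx = 387 cm.

387 cm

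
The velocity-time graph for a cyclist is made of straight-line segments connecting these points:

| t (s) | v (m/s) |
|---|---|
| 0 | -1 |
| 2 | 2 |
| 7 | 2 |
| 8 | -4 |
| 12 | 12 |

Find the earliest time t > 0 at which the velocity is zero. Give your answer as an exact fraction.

v changes sign on 0–2 s (from -1 to 2); the graph is linear there, so v = 0 at t = 0 + (1)·(2 − 0)/(2 − -1) = 2/3 s.

t = 2/3 s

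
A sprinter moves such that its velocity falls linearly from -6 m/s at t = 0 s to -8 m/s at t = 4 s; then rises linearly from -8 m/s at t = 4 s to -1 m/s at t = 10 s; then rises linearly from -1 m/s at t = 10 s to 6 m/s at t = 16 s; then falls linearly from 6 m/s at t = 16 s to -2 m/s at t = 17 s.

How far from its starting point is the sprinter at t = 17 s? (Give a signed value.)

-38 m

Displacement is the signed area under the v-t curve.
0–4 s: ½(-6 + -8)(4) = -28 m
4–10 s: ½(-8 + -1)(6) = -27 m
10–16 s: ½(-1 + 6)(6) = 15 m
16–17 s: ½(6 + -2)(1) = 2 m
Net displacement = -38 m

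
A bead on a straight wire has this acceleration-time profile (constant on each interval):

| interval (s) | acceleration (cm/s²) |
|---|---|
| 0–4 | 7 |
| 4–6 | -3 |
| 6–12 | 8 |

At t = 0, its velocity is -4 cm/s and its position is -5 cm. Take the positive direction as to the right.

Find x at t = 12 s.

On each constant-a segment, Δv = aΔt and Δx = v₀Δt + ½aΔt²; chain segment to segment.
0–4 s: v starts -4 cm/s; Δx = -4·4 + ½·7·4² = 40 cm; v ends 24 cm/s.
4–6 s: v starts 24 cm/s; Δx = 24·2 + ½·-3·2² = 42 cm; v ends 18 cm/s.
6–12 s: v starts 18 cm/s; Δx = 18·6 + ½·8·6² = 252 cm; v ends 66 cm/s.
x(12) = -5 + Σ Δx = 329 cm.

329 cm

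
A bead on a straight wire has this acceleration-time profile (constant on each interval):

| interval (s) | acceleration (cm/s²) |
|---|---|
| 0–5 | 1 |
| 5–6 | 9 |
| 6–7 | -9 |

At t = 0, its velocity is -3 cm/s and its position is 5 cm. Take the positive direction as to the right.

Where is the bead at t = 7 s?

On each constant-a segment, Δv = aΔt and Δx = v₀Δt + ½aΔt²; chain segment to segment.
0–5 s: v starts -3 cm/s; Δx = -3·5 + ½·1·5² = -2.5 cm; v ends 2 cm/s.
5–6 s: v starts 2 cm/s; Δx = 2·1 + ½·9·1² = 6.5 cm; v ends 11 cm/s.
6–7 s: v starts 11 cm/s; Δx = 11·1 + ½·-9·1² = 6.5 cm; v ends 2 cm/s.
x(7) = 5 + Σ Δx = 15.5 cm.

15.5 cm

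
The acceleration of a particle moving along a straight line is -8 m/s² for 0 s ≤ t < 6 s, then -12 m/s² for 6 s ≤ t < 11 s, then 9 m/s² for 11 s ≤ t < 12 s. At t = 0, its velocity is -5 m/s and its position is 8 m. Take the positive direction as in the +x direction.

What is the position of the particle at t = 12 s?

On each constant-a segment, Δv = aΔt and Δx = v₀Δt + ½aΔt²; chain segment to segment.
0–6 s: v starts -5 m/s; Δx = -5·6 + ½·-8·6² = -174 m; v ends -53 m/s.
6–11 s: v starts -53 m/s; Δx = -53·5 + ½·-12·5² = -415 m; v ends -113 m/s.
11–12 s: v starts -113 m/s; Δx = -113·1 + ½·9·1² = -108.5 m; v ends -104 m/s.
x(12) = 8 + Σ Δx = -689.5 m.

-689.5 m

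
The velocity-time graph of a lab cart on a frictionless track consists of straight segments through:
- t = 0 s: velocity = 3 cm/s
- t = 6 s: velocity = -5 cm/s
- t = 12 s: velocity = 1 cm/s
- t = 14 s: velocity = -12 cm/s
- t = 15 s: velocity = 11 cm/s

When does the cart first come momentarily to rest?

t = 2.25 s

v changes sign on 0–6 s (from 3 to -5); the graph is linear there, so v = 0 at t = 0 + (-3)·(6 − 0)/(-5 − 3) = 2.25 s.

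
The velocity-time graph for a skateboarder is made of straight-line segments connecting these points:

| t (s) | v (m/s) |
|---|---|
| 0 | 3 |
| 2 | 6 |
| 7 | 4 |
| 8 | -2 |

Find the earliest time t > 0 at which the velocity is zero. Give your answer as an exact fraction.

v changes sign on 7–8 s (from 4 to -2); the graph is linear there, so v = 0 at t = 7 + (-4)·(8 − 7)/(-2 − 4) = 23/3 s.

t = 23/3 s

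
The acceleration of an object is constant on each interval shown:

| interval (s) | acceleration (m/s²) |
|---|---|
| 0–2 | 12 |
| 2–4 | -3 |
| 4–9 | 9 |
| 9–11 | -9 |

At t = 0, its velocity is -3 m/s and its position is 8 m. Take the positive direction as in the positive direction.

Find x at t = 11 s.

On each constant-a segment, Δv = aΔt and Δx = v₀Δt + ½aΔt²; chain segment to segment.
0–2 s: v starts -3 m/s; Δx = -3·2 + ½·12·2² = 18 m; v ends 21 m/s.
2–4 s: v starts 21 m/s; Δx = 21·2 + ½·-3·2² = 36 m; v ends 15 m/s.
4–9 s: v starts 15 m/s; Δx = 15·5 + ½·9·5² = 187.5 m; v ends 60 m/s.
9–11 s: v starts 60 m/s; Δx = 60·2 + ½·-9·2² = 102 m; v ends 42 m/s.
x(11) = 8 + Σ Δx = 351.5 m.

351.5 m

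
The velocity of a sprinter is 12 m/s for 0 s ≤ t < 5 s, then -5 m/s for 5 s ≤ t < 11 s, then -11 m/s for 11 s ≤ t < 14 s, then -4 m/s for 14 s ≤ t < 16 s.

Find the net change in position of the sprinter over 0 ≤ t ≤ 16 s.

-11 m

Displacement is the signed area under the v-t curve.
0–5 s: 12 × 5 = 60 m
5–11 s: -5 × 6 = -30 m
11–14 s: -11 × 3 = -33 m
14–16 s: -4 × 2 = -8 m
Net displacement = -11 m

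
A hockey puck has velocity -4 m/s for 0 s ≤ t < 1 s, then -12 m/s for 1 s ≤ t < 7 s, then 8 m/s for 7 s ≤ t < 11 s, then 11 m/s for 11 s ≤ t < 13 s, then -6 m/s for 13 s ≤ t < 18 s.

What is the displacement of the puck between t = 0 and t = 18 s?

Displacement is the signed area under the v-t curve.
0–1 s: -4 × 1 = -4 m
1–7 s: -12 × 6 = -72 m
7–11 s: 8 × 4 = 32 m
11–13 s: 11 × 2 = 22 m
13–18 s: -6 × 5 = -30 m
Net displacement = -52 m

-52 m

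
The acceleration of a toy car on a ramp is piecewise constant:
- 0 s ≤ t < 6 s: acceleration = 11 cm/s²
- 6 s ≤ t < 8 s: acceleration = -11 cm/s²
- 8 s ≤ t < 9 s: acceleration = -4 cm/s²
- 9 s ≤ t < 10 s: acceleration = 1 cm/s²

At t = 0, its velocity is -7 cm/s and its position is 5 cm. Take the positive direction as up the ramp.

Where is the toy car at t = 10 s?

325.5 cm

On each constant-a segment, Δv = aΔt and Δx = v₀Δt + ½aΔt²; chain segment to segment.
0–6 s: v starts -7 cm/s; Δx = -7·6 + ½·11·6² = 156 cm; v ends 59 cm/s.
6–8 s: v starts 59 cm/s; Δx = 59·2 + ½·-11·2² = 96 cm; v ends 37 cm/s.
8–9 s: v starts 37 cm/s; Δx = 37·1 + ½·-4·1² = 35 cm; v ends 33 cm/s.
9–10 s: v starts 33 cm/s; Δx = 33·1 + ½·1·1² = 33.5 cm; v ends 34 cm/s.
x(10) = 5 + Σ Δx = 325.5 cm.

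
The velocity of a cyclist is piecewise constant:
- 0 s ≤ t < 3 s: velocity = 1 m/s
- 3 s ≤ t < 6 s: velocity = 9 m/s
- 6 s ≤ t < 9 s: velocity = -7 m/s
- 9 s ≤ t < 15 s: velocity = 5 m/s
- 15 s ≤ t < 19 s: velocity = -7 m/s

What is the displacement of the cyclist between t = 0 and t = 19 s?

11 m

Net displacement equals the area under the velocity-time graph (areas below the axis count negative).
0–3 s: 1 × 3 = 3 m
3–6 s: 9 × 3 = 27 m
6–9 s: -7 × 3 = -21 m
9–15 s: 5 × 6 = 30 m
15–19 s: -7 × 4 = -28 m
Net displacement = 11 m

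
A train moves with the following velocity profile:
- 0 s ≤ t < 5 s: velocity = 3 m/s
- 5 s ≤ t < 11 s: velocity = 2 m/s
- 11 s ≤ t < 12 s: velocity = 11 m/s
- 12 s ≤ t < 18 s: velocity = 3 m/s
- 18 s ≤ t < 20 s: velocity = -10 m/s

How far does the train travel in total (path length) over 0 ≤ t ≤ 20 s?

76 m

Total distance travelled is ∫|v| dt — sum the magnitudes of each area piece.
0–5 s: |3| × 5 = 15 m
5–11 s: |2| × 6 = 12 m
11–12 s: |11| × 1 = 11 m
12–18 s: |3| × 6 = 18 m
18–20 s: |-10| × 2 = 20 m
Total distance = 76 m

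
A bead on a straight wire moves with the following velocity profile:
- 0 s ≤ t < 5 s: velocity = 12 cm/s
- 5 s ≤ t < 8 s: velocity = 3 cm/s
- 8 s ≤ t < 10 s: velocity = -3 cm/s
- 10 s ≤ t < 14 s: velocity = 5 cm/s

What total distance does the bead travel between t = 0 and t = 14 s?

95 cm

Distance (not displacement) is the total path length: add the absolute areas under v-t.
0–5 s: |12| × 5 = 60 cm
5–8 s: |3| × 3 = 9 cm
8–10 s: |-3| × 2 = 6 cm
10–14 s: |5| × 4 = 20 cm
Total distance = 95 cm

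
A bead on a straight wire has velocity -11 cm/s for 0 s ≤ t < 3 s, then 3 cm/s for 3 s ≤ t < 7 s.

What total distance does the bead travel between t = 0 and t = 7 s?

Total distance travelled is ∫|v| dt — sum the magnitudes of each area piece.
0–3 s: |-11| × 3 = 33 cm
3–7 s: |3| × 4 = 12 cm
Total distance = 45 cm

45 cm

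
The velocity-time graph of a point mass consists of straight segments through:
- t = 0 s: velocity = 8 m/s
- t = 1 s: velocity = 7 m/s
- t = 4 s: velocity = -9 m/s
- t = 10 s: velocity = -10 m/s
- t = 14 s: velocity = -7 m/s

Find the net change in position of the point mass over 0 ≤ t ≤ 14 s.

Displacement is the signed area under the v-t curve.
0–1 s: ½(8 + 7)(1) = 7.5 m
1–4 s: ½(7 + -9)(3) = -3 m
4–10 s: ½(-9 + -10)(6) = -57 m
10–14 s: ½(-10 + -7)(4) = -34 m
Net displacement = -86.5 m

-86.5 m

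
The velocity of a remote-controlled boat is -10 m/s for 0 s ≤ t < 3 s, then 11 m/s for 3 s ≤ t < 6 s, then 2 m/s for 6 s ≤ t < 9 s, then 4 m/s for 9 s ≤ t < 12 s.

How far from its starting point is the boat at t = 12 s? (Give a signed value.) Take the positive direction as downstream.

21 m

Net displacement equals the area under the velocity-time graph (areas below the axis count negative).
0–3 s: -10 × 3 = -30 m
3–6 s: 11 × 3 = 33 m
6–9 s: 2 × 3 = 6 m
9–12 s: 4 × 3 = 12 m
Net displacement = 21 m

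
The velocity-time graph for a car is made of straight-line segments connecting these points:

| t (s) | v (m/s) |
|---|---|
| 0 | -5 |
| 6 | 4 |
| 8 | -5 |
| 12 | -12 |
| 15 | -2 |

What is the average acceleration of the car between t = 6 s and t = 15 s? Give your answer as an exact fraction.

-2/3 m/s²

Average acceleration = Δv/Δt = (-2 − 4)/(15 − 6) = -2/3 m/s².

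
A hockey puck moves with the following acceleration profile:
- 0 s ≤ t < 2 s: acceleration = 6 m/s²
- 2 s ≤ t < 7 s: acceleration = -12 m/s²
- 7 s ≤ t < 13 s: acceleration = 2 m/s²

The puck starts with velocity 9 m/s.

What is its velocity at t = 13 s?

-27 m/s

Δv equals the area under the a-t graph; then v = v₀ + Δv.
0–2 s: 6 × 2 = 12 m/s
2–7 s: -12 × 5 = -60 m/s
7–13 s: 2 × 6 = 12 m/s
Δv = -36 m/s, so v(13) = 9 + (-36) = -27 m/s.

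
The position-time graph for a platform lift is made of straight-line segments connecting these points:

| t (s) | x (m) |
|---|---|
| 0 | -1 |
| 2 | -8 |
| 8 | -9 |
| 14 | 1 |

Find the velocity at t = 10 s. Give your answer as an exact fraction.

5/3 m/s

Velocity is the slope of the x-t graph on 8–14 s: (1 − -9)/(14 − 8) = 5/3 m/s.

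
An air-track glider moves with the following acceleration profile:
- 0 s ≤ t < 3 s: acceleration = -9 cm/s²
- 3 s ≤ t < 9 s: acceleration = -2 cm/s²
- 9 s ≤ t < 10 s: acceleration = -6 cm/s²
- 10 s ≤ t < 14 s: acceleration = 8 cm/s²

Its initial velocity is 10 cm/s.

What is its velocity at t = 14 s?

-3 cm/s

Δv equals the area under the a-t graph; then v = v₀ + Δv.
0–3 s: -9 × 3 = -27 cm/s
3–9 s: -2 × 6 = -12 cm/s
9–10 s: -6 × 1 = -6 cm/s
10–14 s: 8 × 4 = 32 cm/s
Δv = -13 cm/s, so v(14) = 10 + (-13) = -3 cm/s.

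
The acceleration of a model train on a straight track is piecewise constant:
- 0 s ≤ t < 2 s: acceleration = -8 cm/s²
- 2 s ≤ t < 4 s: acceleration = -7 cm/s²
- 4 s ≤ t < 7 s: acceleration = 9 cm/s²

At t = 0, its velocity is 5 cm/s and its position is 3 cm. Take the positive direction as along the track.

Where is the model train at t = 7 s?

On each constant-a segment, Δv = aΔt and Δx = v₀Δt + ½aΔt²; chain segment to segment.
0–2 s: v starts 5 cm/s; Δx = 5·2 + ½·-8·2² = -6 cm; v ends -11 cm/s.
2–4 s: v starts -11 cm/s; Δx = -11·2 + ½·-7·2² = -36 cm; v ends -25 cm/s.
4–7 s: v starts -25 cm/s; Δx = -25·3 + ½·9·3² = -34.5 cm; v ends 2 cm/s.
x(7) = 3 + Σ Δx = -73.5 cm.

-73.5 cm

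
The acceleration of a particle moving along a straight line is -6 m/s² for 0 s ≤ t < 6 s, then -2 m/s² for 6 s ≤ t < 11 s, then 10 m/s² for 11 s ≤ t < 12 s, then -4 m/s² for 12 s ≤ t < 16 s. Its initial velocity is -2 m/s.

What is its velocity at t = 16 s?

Δv equals the area under the a-t graph; then v = v₀ + Δv.
0–6 s: -6 × 6 = -36 m/s
6–11 s: -2 × 5 = -10 m/s
11–12 s: 10 × 1 = 10 m/s
12–16 s: -4 × 4 = -16 m/s
Δv = -52 m/s, so v(16) = -2 + (-52) = -54 m/s.

-54 m/s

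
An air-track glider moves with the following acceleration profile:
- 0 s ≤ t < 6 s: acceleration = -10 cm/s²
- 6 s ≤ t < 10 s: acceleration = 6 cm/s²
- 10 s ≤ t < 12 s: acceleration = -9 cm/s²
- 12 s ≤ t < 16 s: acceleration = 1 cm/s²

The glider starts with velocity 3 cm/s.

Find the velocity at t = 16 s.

-47 cm/s

Δv equals the area under the a-t graph; then v = v₀ + Δv.
0–6 s: -10 × 6 = -60 cm/s
6–10 s: 6 × 4 = 24 cm/s
10–12 s: -9 × 2 = -18 cm/s
12–16 s: 1 × 4 = 4 cm/s
Δv = -50 cm/s, so v(16) = 3 + (-50) = -47 cm/s.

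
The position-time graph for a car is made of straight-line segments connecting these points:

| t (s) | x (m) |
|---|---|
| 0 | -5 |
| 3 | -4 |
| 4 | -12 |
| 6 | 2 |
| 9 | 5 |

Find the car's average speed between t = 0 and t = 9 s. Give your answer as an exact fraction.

Average speed = (total path length)/(elapsed time); on a piecewise-linear x-t graph the path length is Σ|Δx|.
0–3 s: |Δx| = |-4 − -5| = 1 m
3–4 s: |Δx| = |-12 − -4| = 8 m
4–6 s: |Δx| = |2 − -12| = 14 m
6–9 s: |Δx| = |5 − 2| = 3 m
Total path = 26 m; average speed = 26/9 = 26/9 m/s.

26/9 m/s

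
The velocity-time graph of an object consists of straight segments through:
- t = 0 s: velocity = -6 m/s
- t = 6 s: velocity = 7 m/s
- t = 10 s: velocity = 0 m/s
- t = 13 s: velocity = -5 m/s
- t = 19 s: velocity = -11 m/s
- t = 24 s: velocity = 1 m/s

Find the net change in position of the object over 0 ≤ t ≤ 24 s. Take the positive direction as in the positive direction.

Net displacement equals the area under the velocity-time graph (areas below the axis count negative).
0–6 s: ½(-6 + 7)(6) = 3 m
6–10 s: ½(7 + 0)(4) = 14 m
10–13 s: ½(0 + -5)(3) = -7.5 m
13–19 s: ½(-5 + -11)(6) = -48 m
19–24 s: ½(-11 + 1)(5) = -25 m
Net displacement = -63.5 m

-63.5 m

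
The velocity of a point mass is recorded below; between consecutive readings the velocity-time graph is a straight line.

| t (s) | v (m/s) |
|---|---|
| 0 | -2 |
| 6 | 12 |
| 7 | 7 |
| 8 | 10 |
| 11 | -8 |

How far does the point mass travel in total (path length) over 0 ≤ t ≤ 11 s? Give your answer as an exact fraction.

Distance (not displacement) is the total path length: add the absolute areas under v-t.
0–6 s: v = 0 at t = 6/7 s; triangle areas 6/7 + 216/7 = 222/7 m
6–7 s: |½(12 + 7)(1)| = 9.5 m
7–8 s: |½(7 + 10)(1)| = 8.5 m
8–11 s: v = 0 at t = 29/3 s; triangle areas 25/3 + 16/3 = 41/3 m
Total distance = 1331/21 m

1331/21 m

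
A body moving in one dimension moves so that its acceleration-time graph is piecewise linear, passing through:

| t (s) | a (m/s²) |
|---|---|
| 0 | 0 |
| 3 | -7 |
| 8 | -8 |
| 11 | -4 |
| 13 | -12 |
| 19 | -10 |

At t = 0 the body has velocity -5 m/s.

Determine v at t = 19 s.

-153 m/s

Δv equals the area under the a-t graph; then v = v₀ + Δv.
0–3 s: ½(0 + -7)(3) = -10.5 m/s
3–8 s: ½(-7 + -8)(5) = -37.5 m/s
8–11 s: ½(-8 + -4)(3) = -18 m/s
11–13 s: ½(-4 + -12)(2) = -16 m/s
13–19 s: ½(-12 + -10)(6) = -66 m/s
Δv = -148 m/s, so v(19) = -5 + (-148) = -153 m/s.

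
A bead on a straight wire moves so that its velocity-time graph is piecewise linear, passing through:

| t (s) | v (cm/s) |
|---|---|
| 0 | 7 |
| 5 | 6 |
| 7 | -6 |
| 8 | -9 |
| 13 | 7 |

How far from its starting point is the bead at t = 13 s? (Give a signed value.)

Net displacement equals the area under the velocity-time graph (areas below the axis count negative).
0–5 s: ½(7 + 6)(5) = 32.5 cm
5–7 s: ½(6 + -6)(2) = 0 cm
7–8 s: ½(-6 + -9)(1) = -7.5 cm
8–13 s: ½(-9 + 7)(5) = -5 cm
Net displacement = 20 cm

20 cm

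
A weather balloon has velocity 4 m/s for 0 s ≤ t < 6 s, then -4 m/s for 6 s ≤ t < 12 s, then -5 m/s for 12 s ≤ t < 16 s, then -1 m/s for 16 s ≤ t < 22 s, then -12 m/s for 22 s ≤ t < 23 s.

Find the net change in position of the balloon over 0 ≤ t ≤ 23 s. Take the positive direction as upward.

Net displacement equals the area under the velocity-time graph (areas below the axis count negative).
0–6 s: 4 × 6 = 24 m
6–12 s: -4 × 6 = -24 m
12–16 s: -5 × 4 = -20 m
16–22 s: -1 × 6 = -6 m
22–23 s: -12 × 1 = -12 m
Net displacement = -38 m

-38 m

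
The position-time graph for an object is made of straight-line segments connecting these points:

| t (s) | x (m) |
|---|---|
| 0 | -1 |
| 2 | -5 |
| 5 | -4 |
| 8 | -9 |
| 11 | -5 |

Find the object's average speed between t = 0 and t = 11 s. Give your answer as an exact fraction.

14/11 m/s

Average speed = (total path length)/(elapsed time); on a piecewise-linear x-t graph the path length is Σ|Δx|.
0–2 s: |Δx| = |-5 − -1| = 4 m
2–5 s: |Δx| = |-4 − -5| = 1 m
5–8 s: |Δx| = |-9 − -4| = 5 m
8–11 s: |Δx| = |-5 − -9| = 4 m
Total path = 14 m; average speed = 14/11 = 14/11 m/s.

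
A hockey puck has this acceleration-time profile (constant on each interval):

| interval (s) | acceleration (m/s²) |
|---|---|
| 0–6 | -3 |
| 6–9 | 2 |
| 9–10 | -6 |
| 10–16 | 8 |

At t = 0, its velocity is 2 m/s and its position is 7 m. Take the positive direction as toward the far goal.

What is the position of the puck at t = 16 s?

-39 m

On each constant-a segment, Δv = aΔt and Δx = v₀Δt + ½aΔt²; chain segment to segment.
0–6 s: v starts 2 m/s; Δx = 2·6 + ½·-3·6² = -42 m; v ends -16 m/s.
6–9 s: v starts -16 m/s; Δx = -16·3 + ½·2·3² = -39 m; v ends -10 m/s.
9–10 s: v starts -10 m/s; Δx = -10·1 + ½·-6·1² = -13 m; v ends -16 m/s.
10–16 s: v starts -16 m/s; Δx = -16·6 + ½·8·6² = 48 m; v ends 32 m/s.
x(16) = 7 + Σ Δx = -39 m.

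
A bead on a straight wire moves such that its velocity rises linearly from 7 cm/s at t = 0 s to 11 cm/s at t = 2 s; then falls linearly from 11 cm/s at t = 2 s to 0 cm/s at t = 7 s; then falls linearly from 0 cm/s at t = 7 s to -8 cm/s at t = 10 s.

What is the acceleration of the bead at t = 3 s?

Acceleration is the slope of the v-t graph on 2–7 s: (0 − 11)/(7 − 2) = -2.2 cm/s².

-2.2 cm/s²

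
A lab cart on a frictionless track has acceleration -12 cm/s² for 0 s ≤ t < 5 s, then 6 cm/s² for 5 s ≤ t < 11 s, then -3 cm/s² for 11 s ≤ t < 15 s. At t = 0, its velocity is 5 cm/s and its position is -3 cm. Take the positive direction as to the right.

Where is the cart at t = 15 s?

-450 cm

On each constant-a segment, Δv = aΔt and Δx = v₀Δt + ½aΔt²; chain segment to segment.
0–5 s: v starts 5 cm/s; Δx = 5·5 + ½·-12·5² = -125 cm; v ends -55 cm/s.
5–11 s: v starts -55 cm/s; Δx = -55·6 + ½·6·6² = -222 cm; v ends -19 cm/s.
11–15 s: v starts -19 cm/s; Δx = -19·4 + ½·-3·4² = -100 cm; v ends -31 cm/s.
x(15) = -3 + Σ Δx = -450 cm.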